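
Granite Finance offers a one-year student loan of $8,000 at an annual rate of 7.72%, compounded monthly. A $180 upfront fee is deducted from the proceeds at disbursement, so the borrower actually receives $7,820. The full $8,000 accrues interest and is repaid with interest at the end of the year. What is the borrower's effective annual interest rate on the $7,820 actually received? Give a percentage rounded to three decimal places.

Amount owed after one year: 8,000 × (1 + 0.0772/12)^12 = 8,000 × 1.079991 = $8,639.93.
Effective rate on net proceeds: 8,639.93 / 7,820 − 1 = 0.104850 = 10.485%.

10.485%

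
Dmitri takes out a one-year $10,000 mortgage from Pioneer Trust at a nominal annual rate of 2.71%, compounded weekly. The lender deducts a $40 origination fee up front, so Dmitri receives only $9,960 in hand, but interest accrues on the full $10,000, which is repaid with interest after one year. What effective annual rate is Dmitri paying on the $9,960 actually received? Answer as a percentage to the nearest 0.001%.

3.159%

Amount owed after one year: 10,000 × (1 + 0.0271/52)^52 = 10,000 × 1.027463 = $10,274.63.
Effective rate on net proceeds: 10,274.63 / 9,960 − 1 = 0.031590 = 3.159%.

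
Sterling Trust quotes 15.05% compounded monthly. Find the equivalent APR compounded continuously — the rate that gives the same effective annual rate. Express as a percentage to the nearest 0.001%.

EAR = (1 + 0.1505/12)^12 − 1 = 0.161328.
Equivalent continuous rate: r = ln(1 + 0.161328) = 0.149564 = 14.956%.

14.956%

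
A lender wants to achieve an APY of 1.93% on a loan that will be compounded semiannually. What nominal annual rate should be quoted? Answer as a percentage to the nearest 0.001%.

(1 + r/2)^2 − 1 = 0.0193, so 1 + r/2 = 1.0193^(1/2).
r/2 = 0.009604, so r = 0.019208 = 1.921%.

1.921%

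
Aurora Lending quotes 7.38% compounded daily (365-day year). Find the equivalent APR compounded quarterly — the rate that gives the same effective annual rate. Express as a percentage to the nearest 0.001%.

EAR = (1 + 0.0738/365)^365 − 1 = 0.076583.
Solve (1 + r/4)^4 = 1.076583: r/4 = 1.076583^(1/4) − 1 = 0.018619, so r = 0.074477 = 7.448%.

7.448%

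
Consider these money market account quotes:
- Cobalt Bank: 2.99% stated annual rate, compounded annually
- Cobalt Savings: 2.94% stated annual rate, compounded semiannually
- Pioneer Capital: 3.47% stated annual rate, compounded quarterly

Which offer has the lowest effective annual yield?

Cobalt Bank: compounded annually, EAR = 2.990%
Cobalt Savings: (1 + 0.0294/2)^2 − 1 = 2.962%
Pioneer Capital: (1 + 0.0347/4)^4 − 1 = 3.515%
The lowest effective annual rate is Cobalt Savings at 2.962%.

Cobalt Savings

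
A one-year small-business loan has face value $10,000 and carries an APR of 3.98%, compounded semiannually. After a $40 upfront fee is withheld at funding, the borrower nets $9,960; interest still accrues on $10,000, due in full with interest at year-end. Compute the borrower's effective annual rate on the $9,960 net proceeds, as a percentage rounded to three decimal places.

4.437%

Amount owed after one year: 10,000 × (1 + 0.0398/2)^2 = 10,000 × 1.040196 = $10,401.96.
Effective rate on net proceeds: 10,401.96 / 9,960 − 1 = 0.044374 = 4.437%.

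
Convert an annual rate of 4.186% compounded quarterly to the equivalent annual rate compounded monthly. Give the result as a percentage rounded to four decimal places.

EAR = (1 + 0.04186/4)^4 − 1 = 0.042522.
Solve (1 + r/12)^12 = 1.042522: r/12 = 1.042522^(1/12) − 1 = 0.003476, so r = 0.041715 = 4.1715%.

4.1715%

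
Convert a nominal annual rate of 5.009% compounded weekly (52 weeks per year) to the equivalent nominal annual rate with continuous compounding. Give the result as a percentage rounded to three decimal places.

EAR = (1 + 0.05009/52)^52 − 1 = 0.051340.
Equivalent continuous rate: r = ln(1 + 0.051340) = 0.050066 = 5.007%.

5.007%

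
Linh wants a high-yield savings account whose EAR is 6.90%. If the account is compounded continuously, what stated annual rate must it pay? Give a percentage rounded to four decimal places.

6.6724%

Continuous: nominal r satisfies e^r − 1 = 0.0690.
r = ln(1 + 0.0690) = ln(1.0690) = 0.066724 = 6.6724%.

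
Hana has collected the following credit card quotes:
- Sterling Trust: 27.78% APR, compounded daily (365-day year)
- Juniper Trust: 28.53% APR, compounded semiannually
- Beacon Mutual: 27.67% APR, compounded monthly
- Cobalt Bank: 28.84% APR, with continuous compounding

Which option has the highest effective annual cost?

Sterling Trust: (1 + 0.2778/365)^365 − 1 = 32.008%
Juniper Trust: (1 + 0.2853/2)^2 − 1 = 30.565%
Beacon Mutual: (1 + 0.2767/12)^12 − 1 = 31.463%
Cobalt Bank: e^0.2884 − 1 = 33.429%
The highest effective annual rate is Cobalt Bank at 33.429%.

Cobalt Bank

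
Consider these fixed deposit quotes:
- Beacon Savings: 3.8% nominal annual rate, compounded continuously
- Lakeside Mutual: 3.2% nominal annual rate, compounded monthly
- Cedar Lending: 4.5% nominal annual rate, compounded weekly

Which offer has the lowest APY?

Beacon Savings: e^0.038 − 1 = 3.873%
Lakeside Mutual: (1 + 0.032/12)^12 − 1 = 3.247%
Cedar Lending: (1 + 0.045/52)^52 − 1 = 4.601%
The lowest effective annual rate is Lakeside Mutual at 3.247%.

Lakeside Mutual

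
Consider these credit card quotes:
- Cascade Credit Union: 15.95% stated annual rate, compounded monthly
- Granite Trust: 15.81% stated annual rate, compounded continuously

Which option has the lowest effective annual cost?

Granite Trust

Cascade Credit Union: (1 + 0.1595/12)^12 − 1 = 17.169%
Granite Trust: e^0.1581 − 1 = 17.128%
The lowest effective annual rate is Granite Trust at 17.128%.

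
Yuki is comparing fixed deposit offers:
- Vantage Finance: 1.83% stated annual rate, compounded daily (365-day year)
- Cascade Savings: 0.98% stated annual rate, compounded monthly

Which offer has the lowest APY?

Cascade Savings

Vantage Finance: (1 + 0.0183/365)^365 − 1 = 1.847%
Cascade Savings: (1 + 0.0098/12)^12 − 1 = 0.984%
The lowest effective annual rate is Cascade Savings at 0.984%.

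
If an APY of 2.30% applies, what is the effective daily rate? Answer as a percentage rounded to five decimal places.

The per-day rate i satisfies (1 + i)^365 = 1 + 0.0230.
i = 1.0230^(1/365) − 1 = 0.0000623 = 0.00623%.

0.00623%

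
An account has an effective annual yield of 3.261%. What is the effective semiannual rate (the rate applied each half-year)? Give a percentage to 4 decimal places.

1.6174%

The per-half-year rate i satisfies (1 + i)^2 = 1 + 0.03261.
i = 1.03261^(1/2) − 1 = 0.0161742 = 1.6174%.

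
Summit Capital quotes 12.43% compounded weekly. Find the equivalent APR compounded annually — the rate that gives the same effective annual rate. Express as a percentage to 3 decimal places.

13.219%

EAR = (1 + 0.1243/52)^52 − 1 = 0.132188.
Compounded annually, the equivalent nominal rate is the EAR itself: 13.219%.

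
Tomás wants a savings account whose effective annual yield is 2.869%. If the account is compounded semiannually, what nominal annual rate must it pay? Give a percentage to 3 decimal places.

(1 + r/2)^2 − 1 = 0.02869, so 1 + r/2 = 1.02869^(1/2).
r/2 = 0.014244, so r = 0.028487 = 2.849%.

2.849%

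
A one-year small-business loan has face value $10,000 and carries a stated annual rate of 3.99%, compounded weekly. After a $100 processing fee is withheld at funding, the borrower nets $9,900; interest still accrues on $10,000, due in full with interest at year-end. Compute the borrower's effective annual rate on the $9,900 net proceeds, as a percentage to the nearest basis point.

Amount owed after one year: 10,000 × (1 + 0.0399/52)^52 = 10,000 × 1.040691 = $10,406.91.
Effective rate on net proceeds: 10,406.91 / 9,900 − 1 = 0.051203 = 5.12%.

5.12%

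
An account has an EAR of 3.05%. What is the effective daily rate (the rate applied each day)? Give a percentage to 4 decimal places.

The per-day rate i satisfies (1 + i)^365 = 1 + 0.0305.
i = 1.0305^(1/365) − 1 = 0.0000823 = 0.0082%.

0.0082%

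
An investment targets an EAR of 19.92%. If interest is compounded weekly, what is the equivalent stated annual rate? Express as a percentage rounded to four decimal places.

18.1972%

(1 + r/52)^52 − 1 = 0.1992, so 1 + r/52 = 1.1992^(1/52).
r/52 = 0.003499, so r = 0.181972 = 18.1972%.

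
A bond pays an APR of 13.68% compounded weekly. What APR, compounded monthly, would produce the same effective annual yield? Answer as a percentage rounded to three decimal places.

13.740%

EAR = (1 + 0.1368/52)^52 − 1 = 0.146393.
Solve (1 + r/12)^12 = 1.146393: r/12 = 1.146393^(1/12) − 1 = 0.011450, so r = 0.137401 = 13.740%.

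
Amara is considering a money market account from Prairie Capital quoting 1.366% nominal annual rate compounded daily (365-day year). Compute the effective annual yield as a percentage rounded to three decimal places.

1.375%

EAR = (1 + 0.01366/365)^365 − 1.
= 1.013753 − 1 = 1.375%.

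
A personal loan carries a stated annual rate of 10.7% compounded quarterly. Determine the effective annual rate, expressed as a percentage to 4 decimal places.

EAR = (1 + 0.107/4)^4 − 1.
= 1.111370 − 1 = 11.1370%.

11.1370%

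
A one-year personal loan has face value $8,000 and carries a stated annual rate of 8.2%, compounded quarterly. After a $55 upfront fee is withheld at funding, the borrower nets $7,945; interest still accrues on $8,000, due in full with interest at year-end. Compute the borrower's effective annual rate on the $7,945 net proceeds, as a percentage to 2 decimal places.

9.21%

Amount owed after one year: 8,000 × (1 + 0.082/4)^4 = 8,000 × 1.084556 = $8,676.45.
Effective rate on net proceeds: 8,676.45 / 7,945 − 1 = 0.092064 = 9.21%.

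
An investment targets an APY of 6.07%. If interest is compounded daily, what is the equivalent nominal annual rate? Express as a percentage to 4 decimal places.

5.8934%

(1 + r/365)^365 − 1 = 0.0607, so 1 + r/365 = 1.0607^(1/365).
r/365 = 0.000161, so r = 0.058934 = 5.8934%.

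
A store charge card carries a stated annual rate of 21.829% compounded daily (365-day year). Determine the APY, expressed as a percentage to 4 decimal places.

24.3867%

EAR = (1 + 0.21829/365)^365 − 1.
= (1 + 0.000598)^365 − 1 = 1.243867 − 1 = 24.3867%.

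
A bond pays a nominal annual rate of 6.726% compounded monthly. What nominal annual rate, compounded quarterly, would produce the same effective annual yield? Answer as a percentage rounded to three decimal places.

6.764%

EAR = (1 + 0.06726/12)^12 − 1 = 0.069373.
Solve (1 + r/4)^4 = 1.069373: r/4 = 1.069373^(1/4) − 1 = 0.016909, so r = 0.067638 = 6.764%.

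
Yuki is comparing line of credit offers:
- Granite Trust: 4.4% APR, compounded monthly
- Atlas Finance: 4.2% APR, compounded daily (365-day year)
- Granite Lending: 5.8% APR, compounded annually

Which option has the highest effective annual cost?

Granite Trust: (1 + 0.044/12)^12 − 1 = 4.490%
Atlas Finance: (1 + 0.042/365)^365 − 1 = 4.289%
Granite Lending: compounded annually, EAR = 5.800%
The highest effective annual rate is Granite Lending at 5.800%.

Granite Lending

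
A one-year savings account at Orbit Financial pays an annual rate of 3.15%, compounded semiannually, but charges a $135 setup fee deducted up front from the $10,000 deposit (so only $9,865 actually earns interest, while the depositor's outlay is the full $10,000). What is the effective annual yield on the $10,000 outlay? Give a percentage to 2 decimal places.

1.78%

Value after one year: 9,865 × (1 + 0.0315/2)^2 = 9,865 × 1.031748 = $10,178.19.
Effective yield on the $10,000 outlay: 10,178.19 / 10,000 − 1 = 0.017819 = 1.78%.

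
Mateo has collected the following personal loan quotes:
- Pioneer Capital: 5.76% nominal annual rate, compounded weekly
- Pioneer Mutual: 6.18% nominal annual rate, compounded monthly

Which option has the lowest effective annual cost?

Pioneer Capital

Pioneer Capital: (1 + 0.0576/52)^52 − 1 = 5.926%
Pioneer Mutual: (1 + 0.0618/12)^12 − 1 = 6.358%
The lowest effective annual rate is Pioneer Capital at 5.926%.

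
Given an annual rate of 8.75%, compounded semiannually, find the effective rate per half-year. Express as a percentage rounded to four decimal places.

With a nominal annual rate compounded semiannually, the periodic rate is the nominal rate divided by 2.
i = 0.0875 / 2 = 0.0437500 = 4.3750%.

4.3750%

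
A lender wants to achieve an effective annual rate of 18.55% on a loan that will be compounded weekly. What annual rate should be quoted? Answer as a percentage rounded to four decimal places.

17.0443%

(1 + r/52)^52 − 1 = 0.1855, so 1 + r/52 = 1.1855^(1/52).
r/52 = 0.003278, so r = 0.170443 = 17.0443%.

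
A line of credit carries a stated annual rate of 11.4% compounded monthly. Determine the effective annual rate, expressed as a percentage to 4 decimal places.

12.0149%

EAR = (1 + 0.114/12)^12 − 1.
= (1 + 0.009500)^12 − 1 = 1.120149 − 1 = 12.0149%.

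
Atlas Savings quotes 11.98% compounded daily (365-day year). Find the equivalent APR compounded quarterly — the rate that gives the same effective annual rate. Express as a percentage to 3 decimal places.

EAR = (1 + 0.1198/365)^365 − 1 = 0.127249.
Solve (1 + r/4)^4 = 1.127249: r/4 = 1.127249^(1/4) − 1 = 0.030398, so r = 0.121592 = 12.159%.

12.159%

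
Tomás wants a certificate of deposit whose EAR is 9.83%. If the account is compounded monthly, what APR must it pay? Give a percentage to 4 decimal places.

9.4131%

(1 + r/12)^12 − 1 = 0.0983, so 1 + r/12 = 1.0983^(1/12).
r/12 = 0.007844, so r = 0.094131 = 9.4131%.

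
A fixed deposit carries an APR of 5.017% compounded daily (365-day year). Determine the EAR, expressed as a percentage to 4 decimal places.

EAR = (1 + 0.05017/365)^365 − 1.
= 1.051446 − 1 = 5.1446%.

5.1446%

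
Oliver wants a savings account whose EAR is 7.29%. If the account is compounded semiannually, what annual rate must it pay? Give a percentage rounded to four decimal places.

7.1618%

(1 + r/2)^2 − 1 = 0.0729, so 1 + r/2 = 1.0729^(1/2).
r/2 = 0.035809, so r = 0.071618 = 7.1618%.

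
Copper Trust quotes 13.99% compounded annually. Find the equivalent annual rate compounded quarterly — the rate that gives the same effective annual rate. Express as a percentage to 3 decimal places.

Compounded annually, EAR = nominal = 0.139900.
Solve (1 + r/4)^4 = 1.139900: r/4 = 1.139900^(1/4) − 1 = 0.033277, so r = 0.133107 = 13.311%.

13.311%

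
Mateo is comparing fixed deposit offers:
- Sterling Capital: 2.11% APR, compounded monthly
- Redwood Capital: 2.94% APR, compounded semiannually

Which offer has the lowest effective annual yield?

Sterling Capital

Sterling Capital: (1 + 0.0211/12)^12 − 1 = 2.131%
Redwood Capital: (1 + 0.0294/2)^2 − 1 = 2.962%
The lowest effective annual rate is Sterling Capital at 2.131%.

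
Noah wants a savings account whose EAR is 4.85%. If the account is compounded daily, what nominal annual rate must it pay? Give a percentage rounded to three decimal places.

(1 + r/365)^365 − 1 = 0.0485, so 1 + r/365 = 1.0485^(1/365).
r/365 = 0.000130, so r = 0.047364 = 4.736%.

4.736%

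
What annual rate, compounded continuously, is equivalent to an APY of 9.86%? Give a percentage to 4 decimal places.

Continuous: nominal r satisfies e^r − 1 = 0.0986.
r = ln(1 + 0.0986) = ln(1.0986) = 0.094037 = 9.4037%.

9.4037%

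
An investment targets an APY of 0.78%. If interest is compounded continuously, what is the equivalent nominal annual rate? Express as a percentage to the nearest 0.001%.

Continuous: nominal r satisfies e^r − 1 = 0.0078.
r = ln(1 + 0.0078) = ln(1.0078) = 0.007770 = 0.777%.

0.777%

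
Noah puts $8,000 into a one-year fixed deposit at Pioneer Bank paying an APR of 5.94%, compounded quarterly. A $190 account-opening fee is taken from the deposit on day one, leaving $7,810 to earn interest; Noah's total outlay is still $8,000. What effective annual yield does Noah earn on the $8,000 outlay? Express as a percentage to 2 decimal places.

3.55%

Value after one year: 7,810 × (1 + 0.0594/4)^4 = 7,810 × 1.060736 = $8,284.35.
Effective yield on the $8,000 outlay: 8,284.35 / 8,000 − 1 = 0.035544 = 3.55%.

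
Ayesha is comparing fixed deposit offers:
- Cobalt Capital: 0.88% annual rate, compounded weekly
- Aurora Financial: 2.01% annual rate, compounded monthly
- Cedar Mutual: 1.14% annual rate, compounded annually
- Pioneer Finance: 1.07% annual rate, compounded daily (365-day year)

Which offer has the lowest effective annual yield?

Cobalt Capital

Cobalt Capital: (1 + 0.0088/52)^52 − 1 = 0.884%
Aurora Financial: (1 + 0.0201/12)^12 − 1 = 2.029%
Cedar Mutual: compounded annually, EAR = 1.140%
Pioneer Finance: (1 + 0.0107/365)^365 − 1 = 1.076%
The lowest effective annual rate is Cobalt Capital at 0.884%.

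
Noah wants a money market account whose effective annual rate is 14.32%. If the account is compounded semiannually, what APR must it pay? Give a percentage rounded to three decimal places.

13.841%

(1 + r/2)^2 − 1 = 0.1432, so 1 + r/2 = 1.1432^(1/2).
r/2 = 0.069205, so r = 0.138411 = 13.841%.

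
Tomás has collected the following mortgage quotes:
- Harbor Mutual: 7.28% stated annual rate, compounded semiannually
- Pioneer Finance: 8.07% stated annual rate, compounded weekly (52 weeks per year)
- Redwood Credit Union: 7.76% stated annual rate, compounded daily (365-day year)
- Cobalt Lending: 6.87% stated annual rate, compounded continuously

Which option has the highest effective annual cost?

Harbor Mutual: (1 + 0.0728/2)^2 − 1 = 7.412%
Pioneer Finance: (1 + 0.0807/52)^52 − 1 = 8.398%
Redwood Credit Union: (1 + 0.0776/365)^365 − 1 = 8.068%
Cobalt Lending: e^0.0687 − 1 = 7.111%
The highest effective annual rate is Pioneer Finance at 8.398%.

Pioneer Finance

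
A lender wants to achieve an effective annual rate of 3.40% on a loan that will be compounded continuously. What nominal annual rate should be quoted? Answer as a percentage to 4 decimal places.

3.3435%

Continuous: nominal r satisfies e^r − 1 = 0.0340.
r = ln(1 + 0.0340) = ln(1.0340) = 0.033435 = 3.3435%.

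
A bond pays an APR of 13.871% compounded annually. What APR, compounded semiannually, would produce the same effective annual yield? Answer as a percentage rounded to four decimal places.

Compounded annually, EAR = nominal = 0.138710.
Solve (1 + r/2)^2 = 1.138710: r/2 = 1.138710^(1/2) − 1 = 0.067104, so r = 0.134207 = 13.4207%.

13.4207%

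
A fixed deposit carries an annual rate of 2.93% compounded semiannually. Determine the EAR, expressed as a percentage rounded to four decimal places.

2.9515%

EAR = (1 + 0.0293/2)^2 − 1.
= (1 + 0.014650)^2 − 1 = 1.029515 − 1 = 2.9515%.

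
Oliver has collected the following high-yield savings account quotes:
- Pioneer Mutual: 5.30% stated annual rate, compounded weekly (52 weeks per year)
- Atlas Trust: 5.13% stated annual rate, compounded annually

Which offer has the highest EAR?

Pioneer Mutual

Pioneer Mutual: (1 + 0.0530/52)^52 − 1 = 5.440%
Atlas Trust: compounded annually, EAR = 5.130%
The highest effective annual rate is Pioneer Mutual at 5.440%.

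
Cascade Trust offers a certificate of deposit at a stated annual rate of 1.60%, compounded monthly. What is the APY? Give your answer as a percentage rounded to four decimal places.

1.6118%

EAR = (1 + 0.0160/12)^12 − 1.
= (1 + 0.001333)^12 − 1 = 1.016118 − 1 = 1.6118%.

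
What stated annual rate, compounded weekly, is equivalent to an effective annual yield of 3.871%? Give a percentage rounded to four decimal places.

(1 + r/52)^52 − 1 = 0.03871, so 1 + r/52 = 1.03871^(1/52).
r/52 = 0.000731, so r = 0.037993 = 3.7993%.

3.7993%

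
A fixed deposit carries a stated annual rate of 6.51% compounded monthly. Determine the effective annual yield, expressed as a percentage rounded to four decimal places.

6.7078%

EAR = (1 + 0.0651/12)^12 − 1.
= (1 + 0.005425)^12 − 1 = 1.067078 − 1 = 6.7078%.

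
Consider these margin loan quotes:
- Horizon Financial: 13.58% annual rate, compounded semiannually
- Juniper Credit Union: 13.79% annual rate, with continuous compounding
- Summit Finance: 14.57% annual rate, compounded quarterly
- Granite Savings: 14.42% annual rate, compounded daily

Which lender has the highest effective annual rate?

Horizon Financial: (1 + 0.1358/2)^2 − 1 = 14.041%
Juniper Credit Union: e^0.1379 − 1 = 14.786%
Summit Finance: (1 + 0.1457/4)^4 − 1 = 15.386%
Granite Savings: (1 + 0.1442/365)^365 − 1 = 15.508%
The highest effective annual rate is Granite Savings at 15.508%.

Granite Savings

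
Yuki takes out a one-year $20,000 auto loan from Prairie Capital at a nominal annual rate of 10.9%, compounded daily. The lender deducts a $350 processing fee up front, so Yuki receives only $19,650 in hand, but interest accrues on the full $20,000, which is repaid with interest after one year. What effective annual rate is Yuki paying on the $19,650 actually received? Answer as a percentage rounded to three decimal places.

Amount owed after one year: 20,000 × (1 + 0.109/365)^365 = 20,000 × 1.115144 = $22,302.88.
Effective rate on net proceeds: 22,302.88 / 19,650 − 1 = 0.135007 = 13.501%.

13.501%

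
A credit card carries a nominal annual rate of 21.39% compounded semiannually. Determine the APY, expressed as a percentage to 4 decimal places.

22.5338%

EAR = (1 + 0.2139/2)^2 − 1.
= 1.225338 − 1 = 22.5338%.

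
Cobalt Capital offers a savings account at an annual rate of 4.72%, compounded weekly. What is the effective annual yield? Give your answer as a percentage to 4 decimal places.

4.8309%

EAR = (1 + 0.0472/52)^52 − 1.
= (1 + 0.000908)^52 − 1 = 1.048309 − 1 = 4.8309%.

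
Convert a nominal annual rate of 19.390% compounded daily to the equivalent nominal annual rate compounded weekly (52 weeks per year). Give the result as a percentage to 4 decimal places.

19.4210%

EAR = (1 + 0.19390/365)^365 − 1 = 0.213912.
Solve (1 + r/52)^52 = 1.213912: r/52 = 1.213912^(1/52) − 1 = 0.003735, so r = 0.194210 = 19.4210%.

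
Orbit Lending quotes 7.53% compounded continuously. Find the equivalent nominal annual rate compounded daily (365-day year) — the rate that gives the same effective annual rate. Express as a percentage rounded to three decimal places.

EAR under continuous compounding: e^0.0753 − 1 = 0.078208.
Solve (1 + r/365)^365 = 1.078208: r/365 = 1.078208^(1/365) − 1 = 0.000206, so r = 0.075308 = 7.531%.

7.531%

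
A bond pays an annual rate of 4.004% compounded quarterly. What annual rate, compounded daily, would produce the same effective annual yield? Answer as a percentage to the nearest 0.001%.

EAR = (1 + 0.04004/4)^4 − 1 = 0.040645.
Solve (1 + r/365)^365 = 1.040645: r/365 = 1.040645^(1/365) − 1 = 0.000109, so r = 0.039843 = 3.984%.

3.984%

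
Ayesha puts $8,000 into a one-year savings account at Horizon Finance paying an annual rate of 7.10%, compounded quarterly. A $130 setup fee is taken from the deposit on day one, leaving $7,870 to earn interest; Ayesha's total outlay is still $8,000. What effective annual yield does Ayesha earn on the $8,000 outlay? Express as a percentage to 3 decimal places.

5.548%

Value after one year: 7,870 × (1 + 0.0710/4)^4 = 7,870 × 1.072913 = $8,443.82.
Effective yield on the $8,000 outlay: 8,443.82 / 8,000 − 1 = 0.055478 = 5.548%.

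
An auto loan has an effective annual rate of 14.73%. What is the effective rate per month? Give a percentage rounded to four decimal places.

1.1517%

The per-month rate i satisfies (1 + i)^12 = 1 + 0.1473.
i = 1.1473^(1/12) − 1 = 0.0115168 = 1.1517%.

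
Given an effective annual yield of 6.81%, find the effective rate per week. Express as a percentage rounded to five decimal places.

0.12678%

The per-week rate i satisfies (1 + i)^52 = 1 + 0.0681.
i = 1.0681^(1/52) − 1 = 0.0012678 = 0.12678%.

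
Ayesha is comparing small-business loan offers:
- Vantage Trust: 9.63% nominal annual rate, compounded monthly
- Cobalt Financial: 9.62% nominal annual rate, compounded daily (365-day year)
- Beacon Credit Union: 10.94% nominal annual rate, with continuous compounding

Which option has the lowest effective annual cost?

Vantage Trust: (1 + 0.0963/12)^12 − 1 = 10.067%
Cobalt Financial: (1 + 0.0962/365)^365 − 1 = 10.097%
Beacon Credit Union: e^0.1094 − 1 = 11.561%
The lowest effective annual rate is Vantage Trust at 10.067%.

Vantage Trust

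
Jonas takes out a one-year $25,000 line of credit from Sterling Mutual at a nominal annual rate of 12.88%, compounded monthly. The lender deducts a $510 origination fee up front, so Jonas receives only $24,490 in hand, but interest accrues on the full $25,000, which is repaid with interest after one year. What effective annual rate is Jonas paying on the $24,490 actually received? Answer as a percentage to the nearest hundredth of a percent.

Amount owed after one year: 25,000 × (1 + 0.1288/12)^12 = 25,000 × 1.136682 = $28,417.06.
Effective rate on net proceeds: 28,417.06 / 24,490 − 1 = 0.160353 = 16.04%.

16.04%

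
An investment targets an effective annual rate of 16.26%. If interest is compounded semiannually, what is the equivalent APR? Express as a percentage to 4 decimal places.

(1 + r/2)^2 − 1 = 0.1626, so 1 + r/2 = 1.1626^(1/2).
r/2 = 0.078239, so r = 0.156479 = 15.6479%.

15.6479%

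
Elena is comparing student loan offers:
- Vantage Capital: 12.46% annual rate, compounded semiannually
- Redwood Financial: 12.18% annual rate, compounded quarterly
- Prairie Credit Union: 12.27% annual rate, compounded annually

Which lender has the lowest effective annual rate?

Prairie Credit Union

Vantage Capital: (1 + 0.1246/2)^2 − 1 = 12.848%
Redwood Financial: (1 + 0.1218/4)^4 − 1 = 12.748%
Prairie Credit Union: compounded annually, EAR = 12.270%
The lowest effective annual rate is Prairie Credit Union at 12.270%.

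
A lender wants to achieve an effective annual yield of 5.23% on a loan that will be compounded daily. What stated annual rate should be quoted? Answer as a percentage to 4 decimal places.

5.0982%

(1 + r/365)^365 − 1 = 0.0523, so 1 + r/365 = 1.0523^(1/365).
r/365 = 0.000140, so r = 0.050982 = 5.0982%.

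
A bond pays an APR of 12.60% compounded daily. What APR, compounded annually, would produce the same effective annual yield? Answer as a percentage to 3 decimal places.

13.426%

EAR = (1 + 0.1260/365)^365 − 1 = 0.134258.
Compounded annually, the equivalent nominal rate is the EAR itself: 13.426%.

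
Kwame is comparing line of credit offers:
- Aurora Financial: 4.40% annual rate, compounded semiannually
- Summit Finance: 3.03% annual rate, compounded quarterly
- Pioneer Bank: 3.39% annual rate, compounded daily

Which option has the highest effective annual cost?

Aurora Financial: (1 + 0.0440/2)^2 − 1 = 4.448%
Summit Finance: (1 + 0.0303/4)^4 − 1 = 3.065%
Pioneer Bank: (1 + 0.0339/365)^365 − 1 = 3.448%
The highest effective annual rate is Aurora Financial at 4.448%.

Aurora Financial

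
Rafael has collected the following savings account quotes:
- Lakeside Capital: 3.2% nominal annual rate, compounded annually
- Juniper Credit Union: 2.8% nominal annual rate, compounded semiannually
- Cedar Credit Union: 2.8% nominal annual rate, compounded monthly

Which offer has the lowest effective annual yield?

Juniper Credit Union

Lakeside Capital: compounded annually, EAR = 3.200%
Juniper Credit Union: (1 + 0.028/2)^2 − 1 = 2.820%
Cedar Credit Union: (1 + 0.028/12)^12 − 1 = 2.836%
The lowest effective annual rate is Juniper Credit Union at 2.820%.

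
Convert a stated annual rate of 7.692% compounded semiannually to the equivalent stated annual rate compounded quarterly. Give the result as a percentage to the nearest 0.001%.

EAR = (1 + 0.07692/2)^2 − 1 = 0.078399.
Solve (1 + r/4)^4 = 1.078399: r/4 = 1.078399^(1/4) − 1 = 0.019049, so r = 0.076194 = 7.619%.

7.619%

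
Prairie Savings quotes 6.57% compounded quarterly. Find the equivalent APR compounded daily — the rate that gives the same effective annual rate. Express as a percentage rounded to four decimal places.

EAR = (1 + 0.0657/4)^4 − 1 = 0.067336.
Solve (1 + r/365)^365 = 1.067336: r/365 = 1.067336^(1/365) − 1 = 0.000179, so r = 0.065172 = 6.5172%.

6.5172%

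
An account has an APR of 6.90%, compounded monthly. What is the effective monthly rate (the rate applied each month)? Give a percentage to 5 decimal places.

With a nominal annual rate compounded monthly, the periodic rate is the nominal rate divided by 12.
i = 0.0690 / 12 = 0.0057500 = 0.57500%.

0.57500%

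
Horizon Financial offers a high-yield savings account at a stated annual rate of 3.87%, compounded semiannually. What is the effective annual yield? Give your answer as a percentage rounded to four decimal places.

EAR = (1 + 0.0387/2)^2 − 1.
= (1 + 0.019350)^2 − 1 = 1.039074 − 1 = 3.9074%.

3.9074%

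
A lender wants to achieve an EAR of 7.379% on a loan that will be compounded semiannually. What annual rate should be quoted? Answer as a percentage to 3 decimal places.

7.248%

(1 + r/2)^2 − 1 = 0.07379, so 1 + r/2 = 1.07379^(1/2).
r/2 = 0.036238, so r = 0.072477 = 7.248%.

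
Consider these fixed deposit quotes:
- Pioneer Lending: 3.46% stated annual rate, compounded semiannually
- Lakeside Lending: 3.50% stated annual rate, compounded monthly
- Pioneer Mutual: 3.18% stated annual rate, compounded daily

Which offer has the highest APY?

Pioneer Lending: (1 + 0.0346/2)^2 − 1 = 3.490%
Lakeside Lending: (1 + 0.0350/12)^12 − 1 = 3.557%
Pioneer Mutual: (1 + 0.0318/365)^365 − 1 = 3.231%
The highest effective annual rate is Lakeside Lending at 3.557%.

Lakeside Lending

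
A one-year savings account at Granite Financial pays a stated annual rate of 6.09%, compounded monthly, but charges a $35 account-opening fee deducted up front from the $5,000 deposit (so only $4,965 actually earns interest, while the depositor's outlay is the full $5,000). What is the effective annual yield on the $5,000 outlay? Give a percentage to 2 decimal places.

5.52%

Value after one year: 4,965 × (1 + 0.0609/12)^12 = 4,965 × 1.062629 = $5,275.95.
Effective yield on the $5,000 outlay: 5,275.95 / 5,000 − 1 = 0.055191 = 5.52%.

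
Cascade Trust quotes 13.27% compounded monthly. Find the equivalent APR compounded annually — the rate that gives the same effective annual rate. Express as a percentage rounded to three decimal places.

14.108%

EAR = (1 + 0.1327/12)^12 − 1 = 0.141076.
Compounded annually, the equivalent nominal rate is the EAR itself: 14.108%.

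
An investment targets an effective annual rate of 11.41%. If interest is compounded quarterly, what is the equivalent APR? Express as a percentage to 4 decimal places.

10.9519%

(1 + r/4)^4 − 1 = 0.1141, so 1 + r/4 = 1.1141^(1/4).
r/4 = 0.027380, so r = 0.109519 = 10.9519%.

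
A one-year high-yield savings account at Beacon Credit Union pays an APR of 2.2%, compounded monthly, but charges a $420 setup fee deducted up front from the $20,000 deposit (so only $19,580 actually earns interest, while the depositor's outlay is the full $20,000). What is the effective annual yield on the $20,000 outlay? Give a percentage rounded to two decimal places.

0.08%

Value after one year: 19,580 × (1 + 0.022/12)^12 = 19,580 × 1.022223 = $20,015.13.
Effective yield on the $20,000 outlay: 20,015.13 / 20,000 − 1 = 0.000757 = 0.08%.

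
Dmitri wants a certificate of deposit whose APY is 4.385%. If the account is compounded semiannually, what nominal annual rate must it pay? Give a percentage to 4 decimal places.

(1 + r/2)^2 − 1 = 0.04385, so 1 + r/2 = 1.04385^(1/2).
r/2 = 0.021690, so r = 0.043380 = 4.3380%.

4.3380%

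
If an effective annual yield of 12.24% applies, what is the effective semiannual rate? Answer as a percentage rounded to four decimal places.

5.9434%

The per-half-year rate i satisfies (1 + i)^2 = 1 + 0.1224.
i = 1.1224^(1/2) − 1 = 0.0594338 = 5.9434%.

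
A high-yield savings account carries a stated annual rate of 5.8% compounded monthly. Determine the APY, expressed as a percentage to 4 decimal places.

5.9567%

EAR = (1 + 0.058/12)^12 − 1.
= (1 + 0.004833)^12 − 1 = 1.059567 − 1 = 5.9567%.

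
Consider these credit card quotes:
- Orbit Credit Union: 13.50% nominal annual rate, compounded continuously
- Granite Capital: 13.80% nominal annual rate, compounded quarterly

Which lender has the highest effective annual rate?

Orbit Credit Union: e^0.1350 − 1 = 14.454%
Granite Capital: (1 + 0.1380/4)^4 − 1 = 14.531%
The highest effective annual rate is Granite Capital at 14.531%.

Granite Capital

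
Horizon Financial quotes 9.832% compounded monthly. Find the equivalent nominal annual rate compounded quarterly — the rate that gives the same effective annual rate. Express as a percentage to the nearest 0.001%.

9.913%

EAR = (1 + 0.09832/12)^12 − 1 = 0.102874.
Solve (1 + r/4)^4 = 1.102874: r/4 = 1.102874^(1/4) − 1 = 0.024782, so r = 0.099128 = 9.913%.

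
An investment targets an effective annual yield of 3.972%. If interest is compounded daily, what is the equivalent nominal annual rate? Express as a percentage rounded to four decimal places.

(1 + r/365)^365 − 1 = 0.03972, so 1 + r/365 = 1.03972^(1/365).
r/365 = 0.000107, so r = 0.038954 = 3.8954%.

3.8954%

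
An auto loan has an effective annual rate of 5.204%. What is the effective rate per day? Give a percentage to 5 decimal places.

0.01390%

The per-day rate i satisfies (1 + i)^365 = 1 + 0.05204.
i = 1.05204^(1/365) − 1 = 0.0001390 = 0.01390%.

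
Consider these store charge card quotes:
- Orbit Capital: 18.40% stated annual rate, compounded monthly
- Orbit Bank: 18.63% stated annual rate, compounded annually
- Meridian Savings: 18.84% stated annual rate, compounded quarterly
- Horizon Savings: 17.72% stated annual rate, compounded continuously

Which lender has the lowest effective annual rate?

Orbit Capital: (1 + 0.1840/12)^12 − 1 = 20.034%
Orbit Bank: compounded annually, EAR = 18.630%
Meridian Savings: (1 + 0.1884/4)^4 − 1 = 20.213%
Horizon Savings: e^0.1772 − 1 = 19.387%
The lowest effective annual rate is Orbit Bank at 18.630%.

Orbit Bank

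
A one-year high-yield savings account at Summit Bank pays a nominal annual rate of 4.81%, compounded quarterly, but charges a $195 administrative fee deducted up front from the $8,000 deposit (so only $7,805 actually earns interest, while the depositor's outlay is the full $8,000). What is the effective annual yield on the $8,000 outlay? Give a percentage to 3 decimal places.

Value after one year: 7,805 × (1 + 0.0481/4)^4 = 7,805 × 1.048975 = $8,187.25.
Effective yield on the $8,000 outlay: 8,187.25 / 8,000 − 1 = 0.023406 = 2.341%.

2.341%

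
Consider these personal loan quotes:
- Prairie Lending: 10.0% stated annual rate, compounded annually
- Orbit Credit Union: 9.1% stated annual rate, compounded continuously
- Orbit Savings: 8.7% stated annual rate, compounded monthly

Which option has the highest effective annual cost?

Prairie Lending: compounded annually, EAR = 10.000%
Orbit Credit Union: e^0.091 − 1 = 9.527%
Orbit Savings: (1 + 0.087/12)^12 − 1 = 9.055%
The highest effective annual rate is Prairie Lending at 10.000%.

Prairie Lending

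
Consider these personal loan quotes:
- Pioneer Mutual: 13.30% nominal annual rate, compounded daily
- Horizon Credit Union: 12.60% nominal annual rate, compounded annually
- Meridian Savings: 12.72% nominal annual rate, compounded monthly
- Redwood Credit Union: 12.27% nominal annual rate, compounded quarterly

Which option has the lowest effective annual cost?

Pioneer Mutual: (1 + 0.1330/365)^365 − 1 = 14.222%
Horizon Credit Union: compounded annually, EAR = 12.600%
Meridian Savings: (1 + 0.1272/12)^12 − 1 = 13.488%
Redwood Credit Union: (1 + 0.1227/4)^4 − 1 = 12.846%
The lowest effective annual rate is Horizon Credit Union at 12.600%.

Horizon Credit Union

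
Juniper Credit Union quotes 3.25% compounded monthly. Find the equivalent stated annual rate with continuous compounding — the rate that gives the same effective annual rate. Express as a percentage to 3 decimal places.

EAR = (1 + 0.0325/12)^12 − 1 = 0.032989.
Equivalent continuous rate: r = ln(1 + 0.032989) = 0.032456 = 3.246%.

3.246%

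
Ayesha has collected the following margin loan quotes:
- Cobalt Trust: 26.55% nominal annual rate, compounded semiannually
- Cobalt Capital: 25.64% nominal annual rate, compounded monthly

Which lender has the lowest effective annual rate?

Cobalt Trust: (1 + 0.2655/2)^2 − 1 = 28.312%
Cobalt Capital: (1 + 0.2564/12)^12 − 1 = 28.878%
The lowest effective annual rate is Cobalt Trust at 28.312%.

Cobalt Trust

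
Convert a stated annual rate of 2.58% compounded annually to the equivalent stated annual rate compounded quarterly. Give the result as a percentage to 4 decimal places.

Compounded annually, EAR = nominal = 0.025800.
Solve (1 + r/4)^4 = 1.025800: r/4 = 1.025800^(1/4) − 1 = 0.006389, so r = 0.025554 = 2.5554%.

2.5554%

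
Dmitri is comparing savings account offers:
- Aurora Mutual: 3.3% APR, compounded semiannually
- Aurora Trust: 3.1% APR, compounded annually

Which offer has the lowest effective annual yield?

Aurora Trust

Aurora Mutual: (1 + 0.033/2)^2 − 1 = 3.327%
Aurora Trust: compounded annually, EAR = 3.100%
The lowest effective annual rate is Aurora Trust at 3.100%.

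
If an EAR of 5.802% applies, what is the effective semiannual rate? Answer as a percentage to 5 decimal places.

The per-half-year rate i satisfies (1 + i)^2 = 1 + 0.05802.
i = 1.05802^(1/2) − 1 = 0.0286010 = 2.86010%.

2.86010%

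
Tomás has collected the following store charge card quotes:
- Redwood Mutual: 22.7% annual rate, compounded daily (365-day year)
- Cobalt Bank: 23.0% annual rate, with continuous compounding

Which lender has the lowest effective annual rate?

Redwood Mutual

Redwood Mutual: (1 + 0.227/365)^365 − 1 = 25.474%
Cobalt Bank: e^0.230 − 1 = 25.860%
The lowest effective annual rate is Redwood Mutual at 25.474%.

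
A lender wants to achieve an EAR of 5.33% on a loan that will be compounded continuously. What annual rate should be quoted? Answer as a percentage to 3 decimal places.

Continuous: nominal r satisfies e^r − 1 = 0.0533.
r = ln(1 + 0.0533) = ln(1.0533) = 0.051928 = 5.193%.

5.193%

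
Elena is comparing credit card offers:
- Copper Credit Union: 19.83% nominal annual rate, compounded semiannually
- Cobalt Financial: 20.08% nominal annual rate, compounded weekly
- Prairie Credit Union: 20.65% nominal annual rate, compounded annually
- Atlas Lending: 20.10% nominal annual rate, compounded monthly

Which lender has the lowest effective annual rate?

Prairie Credit Union

Copper Credit Union: (1 + 0.1983/2)^2 − 1 = 20.813%
Cobalt Financial: (1 + 0.2008/52)^52 − 1 = 22.191%
Prairie Credit Union: compounded annually, EAR = 20.650%
Atlas Lending: (1 + 0.2010/12)^12 − 1 = 22.059%
The lowest effective annual rate is Prairie Credit Union at 20.650%.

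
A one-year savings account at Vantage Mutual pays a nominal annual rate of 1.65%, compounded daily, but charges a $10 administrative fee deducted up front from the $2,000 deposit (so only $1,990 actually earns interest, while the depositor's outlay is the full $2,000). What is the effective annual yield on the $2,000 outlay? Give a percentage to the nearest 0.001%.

1.155%

Value after one year: 1,990 × (1 + 0.0165/365)^365 = 1,990 × 1.016636 = $2,023.11.
Effective yield on the $2,000 outlay: 2,023.11 / 2,000 − 1 = 0.011553 = 1.155%.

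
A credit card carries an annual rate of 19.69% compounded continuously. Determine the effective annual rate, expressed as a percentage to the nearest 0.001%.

21.762%

With continuous compounding, EAR = e^0.1969 − 1.
e^0.1969 = 1.217622, so EAR = 0.217622 = 21.762%.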